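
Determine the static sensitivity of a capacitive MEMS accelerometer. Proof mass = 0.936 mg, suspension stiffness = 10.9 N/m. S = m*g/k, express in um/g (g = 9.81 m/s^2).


Step 1: Convert mass: m = 0.936 mg = 9.36e-07 kg
Step 2: S = m * g / k = 9.36e-07 * 9.81 / 10.9
Step 3: S = 8.42e-07 m/g
Step 4: Convert to um/g: S = 0.842 um/g


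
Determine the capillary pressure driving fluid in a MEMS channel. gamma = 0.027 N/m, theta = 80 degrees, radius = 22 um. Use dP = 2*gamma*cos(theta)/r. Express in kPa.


Step 1: cos(80 deg) = 0.1736
Step 2: Convert r to m: r = 22e-6 m
Step 3: dP = 2 * 0.027 * 0.1736 / 22e-6 = 426.1 Pa
Step 4: Convert Pa to kPa (divide by 1000).
dP = 0.43 kPa


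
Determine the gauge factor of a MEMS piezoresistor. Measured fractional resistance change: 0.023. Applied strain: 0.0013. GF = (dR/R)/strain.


Step 1: Identify values.
dR/R = 0.023, strain = 0.0013
Step 2: GF = (dR/R) / strain = 0.023 / 0.0013
GF = 17.7


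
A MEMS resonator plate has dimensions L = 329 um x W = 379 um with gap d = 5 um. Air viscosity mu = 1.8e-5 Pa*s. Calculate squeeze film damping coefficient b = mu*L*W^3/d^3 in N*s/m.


Step 1: Convert to SI.
L = 329e-6 m, W = 379e-6 m, d = 5e-6 m
Step 2: W^3 = (379e-6)^3 = 5.44e-11 m^3
Step 3: d^3 = (5e-6)^3 = 1.25e-16 m^3
Step 4: b = 1.8e-5 * 329e-6 * 5.44e-11 / 1.25e-16
b = 2.58e-03 N*s/m


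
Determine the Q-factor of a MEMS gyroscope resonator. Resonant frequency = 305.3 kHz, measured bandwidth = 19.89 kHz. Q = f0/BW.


Step 1: Q = f0 / bandwidth
Step 2: Q = 305.3 / 19.89
Q = 15.3


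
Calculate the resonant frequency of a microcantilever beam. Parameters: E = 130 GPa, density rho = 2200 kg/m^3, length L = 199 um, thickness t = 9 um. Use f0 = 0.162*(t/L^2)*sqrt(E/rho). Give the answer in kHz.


Step 1: Convert units to SI.
t_SI = 9e-6 m, L_SI = 199e-6 m
Step 2: Calculate sqrt(E/rho).
sqrt(130e9 / 2200) = 7687.06 m/s
Step 3: Compute f0.
f0 = 0.162 * 9e-6 / (199e-6)^2 * 7687.06 = 283016.4 Hz = 283.02 kHz


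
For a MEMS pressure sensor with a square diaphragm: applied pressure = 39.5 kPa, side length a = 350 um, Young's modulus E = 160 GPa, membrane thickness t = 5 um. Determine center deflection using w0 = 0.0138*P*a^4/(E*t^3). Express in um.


Step 1: Convert pressure to compatible units (E is in GPa, so P in GPa).
P = 39.5 kPa = 39.5e-6 GPa
Step 2: Compute numerator: 0.0138 * P * a^4.
a^4 = 350^4 = 15006250000
numerator = 0.0138 * 39.5e-6 * 15006250000 = 8.1799e+03
Step 3: Compute denominator: E * t^3 = 160 * 5^3 = 20000
Step 4: w0 = numerator / denominator = 8.1799e+03 / 20000 = 0.409 um


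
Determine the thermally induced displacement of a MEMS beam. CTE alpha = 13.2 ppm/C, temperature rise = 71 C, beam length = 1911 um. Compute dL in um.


Step 1: Convert CTE: alpha = 13.2 ppm/C = 13.2e-6 /C
Step 2: dL = 13.2e-6 * 71 * 1911
dL = 1.791 um


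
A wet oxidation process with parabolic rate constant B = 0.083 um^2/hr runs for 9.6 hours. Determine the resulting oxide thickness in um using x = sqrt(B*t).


Step 1: Compute B*t = 0.083 * 9.6 = 0.7968
Step 2: x = sqrt(0.7968)
x = 0.893 um


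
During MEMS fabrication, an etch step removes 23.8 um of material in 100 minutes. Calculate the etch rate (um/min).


Step 1: Etch rate = depth / time
Step 2: rate = 23.8 / 100
rate = 0.238 um/min


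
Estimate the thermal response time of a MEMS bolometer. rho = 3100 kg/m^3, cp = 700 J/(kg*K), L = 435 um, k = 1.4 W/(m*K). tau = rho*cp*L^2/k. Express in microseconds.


Step 1: Convert L to m: L = 435e-6 m
Step 2: L^2 = (435e-6)^2 = 1.89225e-07 m^2
Step 3: tau = 3100 * 700 * 1.89225e-07 / 1.4 = 2.9329875e-01 s
Step 4: Convert to microseconds (multiply by 1e6).
tau = 293298.75 us


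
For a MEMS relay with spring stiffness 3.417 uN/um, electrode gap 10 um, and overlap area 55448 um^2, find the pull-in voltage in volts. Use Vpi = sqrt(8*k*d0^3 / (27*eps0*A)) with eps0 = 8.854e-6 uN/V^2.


Step 1: Compute numerator: 8 * k * d0^3 = 8 * 3.417 * 10^3 = 27336.0
Step 2: Compute denominator: 27 * eps0 * A = 27 * 8.854e-6 * 55448 = 13.255288
Step 3: Vpi = sqrt(27336.0 / 13.255288)
Vpi = 45.41 V


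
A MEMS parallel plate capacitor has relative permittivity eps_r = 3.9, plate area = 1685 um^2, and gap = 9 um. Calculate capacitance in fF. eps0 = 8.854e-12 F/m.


Step 1: Convert area to m^2: A = 1685e-12 m^2
Step 2: Convert gap to m: d = 9e-6 m
Step 3: C = eps0 * eps_r * A / d
C = 8.854e-12 * 3.9 * 1685e-12 / 9e-6
Step 4: Convert to fF (multiply by 1e15).
C = 6.46 fF


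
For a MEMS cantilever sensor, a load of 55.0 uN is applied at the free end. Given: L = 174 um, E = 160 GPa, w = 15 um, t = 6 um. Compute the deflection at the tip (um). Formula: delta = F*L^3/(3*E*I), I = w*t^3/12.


Step 1: Calculate the second moment of area.
I = w * t^3 / 12 = 15 * 6^3 / 12 = 270.0 um^4
Step 2: Convert E to consistent units (1 GPa = 1000 uN/um^2).
E = 160 GPa = 160000 uN/um^2
Step 3: Calculate tip deflection.
delta = F * L^3 / (3 * E * I)
delta = 55.0 * 174^3 / (3 * 160000 * 270.0)
delta = 2.2357 um


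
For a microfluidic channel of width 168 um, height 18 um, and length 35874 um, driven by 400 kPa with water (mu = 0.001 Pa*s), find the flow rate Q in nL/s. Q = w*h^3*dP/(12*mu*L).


Step 1: Convert all dimensions to SI (meters).
w = 168e-6 m, h = 18e-6 m, L = 35874e-6 m, dP = 400e3 Pa
Step 2: Q = w * h^3 * dP / (12 * mu * L)
Q = 168e-6 * (18e-6)^3 * 400e3 / (12 * 0.001 * 35874e-6) = 9.1038635e-10 m^3/s
Step 3: Convert Q from m^3/s to nL/s (1 m^3 = 1e12 nL, so multiply by 1e12).
Q = 910.386 nL/s


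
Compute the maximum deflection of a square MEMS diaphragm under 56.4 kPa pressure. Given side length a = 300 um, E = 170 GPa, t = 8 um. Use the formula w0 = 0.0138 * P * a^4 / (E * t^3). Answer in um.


Step 1: Convert pressure to compatible units (E is in GPa, so P in GPa).
P = 56.4 kPa = 56.4e-6 GPa
Step 2: Compute numerator: 0.0138 * P * a^4.
a^4 = 300^4 = 8100000000
numerator = 0.0138 * 56.4e-6 * 8100000000 = 6.3044e+03
Step 3: Compute denominator: E * t^3 = 170 * 8^3 = 87040
Step 4: w0 = numerator / denominator = 6.3044e+03 / 87040 = 0.0724 um


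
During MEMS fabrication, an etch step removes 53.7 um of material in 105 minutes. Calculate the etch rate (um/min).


Step 1: Etch rate = depth / time
Step 2: rate = 53.7 / 105
rate = 0.511 um/min


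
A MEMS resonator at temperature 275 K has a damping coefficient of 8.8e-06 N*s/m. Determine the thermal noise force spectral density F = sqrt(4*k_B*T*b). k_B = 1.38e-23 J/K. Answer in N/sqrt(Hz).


Step 1: Compute 4 * k_B * T * b
= 4 * 1.38e-23 * 275 * 8.8e-06
= 1.3358e-25 N^2/Hz
Step 2: F_noise = sqrt(1.3358e-25)
F_noise = 3.65e-13 N/sqrt(Hz)


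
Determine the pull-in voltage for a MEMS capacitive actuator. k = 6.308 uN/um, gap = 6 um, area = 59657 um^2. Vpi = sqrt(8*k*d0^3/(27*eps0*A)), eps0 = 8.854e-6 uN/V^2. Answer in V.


Step 1: Compute numerator: 8 * k * d0^3 = 8 * 6.308 * 6^3 = 10900.224
Step 2: Compute denominator: 27 * eps0 * A = 27 * 8.854e-6 * 59657 = 14.261483
Step 3: Vpi = sqrt(10900.224 / 14.261483)
Vpi = 27.65 V


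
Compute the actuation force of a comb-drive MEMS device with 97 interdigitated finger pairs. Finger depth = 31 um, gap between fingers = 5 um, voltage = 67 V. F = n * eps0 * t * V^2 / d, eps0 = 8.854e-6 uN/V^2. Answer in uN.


Step 1: Parameters: n=97, eps0=8.854e-6 uN/V^2, t=31 um, V=67 V, d=5 um
Step 2: V^2 = 4489
Step 3: F = 97 * 8.854e-6 * 31 * 4489 / 5
F = 23.903 uN


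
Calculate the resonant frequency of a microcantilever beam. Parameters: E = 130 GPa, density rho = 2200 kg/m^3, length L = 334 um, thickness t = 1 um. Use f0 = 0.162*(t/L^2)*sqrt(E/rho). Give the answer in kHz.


Step 1: Convert units to SI.
t_SI = 1e-6 m, L_SI = 334e-6 m
Step 2: Calculate sqrt(E/rho).
sqrt(130e9 / 2200) = 7687.06 m/s
Step 3: Compute f0.
f0 = 0.162 * 1e-6 / (334e-6)^2 * 7687.06 = 11163.0 Hz = 11.16 kHz


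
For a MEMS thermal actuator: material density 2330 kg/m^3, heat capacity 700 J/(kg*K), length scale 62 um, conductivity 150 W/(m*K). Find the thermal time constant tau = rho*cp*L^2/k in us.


Step 1: Convert L to m: L = 62e-6 m
Step 2: L^2 = (62e-6)^2 = 3.844e-09 m^2
Step 3: tau = 2330 * 700 * 3.844e-09 / 150 = 4.179709e-05 s
Step 4: Convert to microseconds (multiply by 1e6).
tau = 41.797 us


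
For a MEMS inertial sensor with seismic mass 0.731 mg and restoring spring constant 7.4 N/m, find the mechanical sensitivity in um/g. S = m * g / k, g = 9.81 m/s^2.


Step 1: Convert mass: m = 0.731 mg = 7.31e-07 kg
Step 2: S = m * g / k = 7.31e-07 * 9.81 / 7.4
Step 3: S = 9.69e-07 m/g
Step 4: Convert to um/g: S = 0.969 um/g


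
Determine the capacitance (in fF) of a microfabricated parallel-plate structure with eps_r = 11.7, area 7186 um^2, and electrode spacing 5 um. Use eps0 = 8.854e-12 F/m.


Step 1: Convert area to m^2: A = 7186e-12 m^2
Step 2: Convert gap to m: d = 5e-6 m
Step 3: C = eps0 * eps_r * A / d
C = 8.854e-12 * 11.7 * 7186e-12 / 5e-6
Step 4: Convert to fF (multiply by 1e15).
C = 148.88 fF


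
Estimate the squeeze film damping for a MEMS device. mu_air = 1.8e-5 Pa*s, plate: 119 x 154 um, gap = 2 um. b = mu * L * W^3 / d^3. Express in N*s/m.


Step 1: Convert to SI.
L = 119e-6 m, W = 154e-6 m, d = 2e-6 m
Step 2: W^3 = (154e-6)^3 = 3.65e-12 m^3
Step 3: d^3 = (2e-6)^3 = 8.00e-18 m^3
Step 4: b = 1.8e-5 * 119e-6 * 3.65e-12 / 8.00e-18
b = 9.78e-04 N*s/m


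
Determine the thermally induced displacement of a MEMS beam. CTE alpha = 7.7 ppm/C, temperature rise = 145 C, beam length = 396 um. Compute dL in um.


Step 1: Convert CTE: alpha = 7.7 ppm/C = 7.7e-6 /C
Step 2: dL = 7.7e-6 * 145 * 396
dL = 0.4421 um


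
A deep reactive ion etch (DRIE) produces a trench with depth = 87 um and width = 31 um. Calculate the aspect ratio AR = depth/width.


Step 1: AR = depth / width
Step 2: AR = 87 / 31
AR = 2.8


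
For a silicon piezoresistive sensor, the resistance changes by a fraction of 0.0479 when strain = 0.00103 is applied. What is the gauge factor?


Step 1: Identify values.
dR/R = 0.0479, strain = 0.00103
Step 2: GF = (dR/R) / strain = 0.0479 / 0.00103
GF = 46.5


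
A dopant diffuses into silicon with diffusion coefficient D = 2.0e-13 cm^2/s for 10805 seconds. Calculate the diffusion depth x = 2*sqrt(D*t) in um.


Step 1: Compute D*t = 2.0e-13 * 10805 = 2.161e-09 cm^2
Step 2: sqrt(D*t) = 4.649e-05 cm
Step 3: x = 2 * 4.649e-05 cm = 9.298e-05 cm
Step 4: Convert to um (1 cm = 1e4 um): x = 0.93 um


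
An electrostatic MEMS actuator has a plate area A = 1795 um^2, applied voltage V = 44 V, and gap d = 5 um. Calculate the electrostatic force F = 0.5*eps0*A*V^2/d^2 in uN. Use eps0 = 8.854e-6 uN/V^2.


Step 1: Identify parameters.
eps0 = 8.854e-6 uN/V^2, A = 1795 um^2, V = 44 V, d = 5 um
Step 2: Compute V^2 = 44^2 = 1936
Step 3: Compute d^2 = 5^2 = 25
Step 4: F = 0.5 * 8.854e-6 * 1795 * 1936 / 25
F = 0.615 uN


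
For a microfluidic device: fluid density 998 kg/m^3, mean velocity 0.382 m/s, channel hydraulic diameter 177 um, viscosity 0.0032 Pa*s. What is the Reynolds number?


Step 1: Convert Dh to meters: Dh = 177e-6 m
Step 2: Re = rho * v * Dh / mu
Re = 998 * 0.382 * 177e-6 / 0.0032
Re = 21.087


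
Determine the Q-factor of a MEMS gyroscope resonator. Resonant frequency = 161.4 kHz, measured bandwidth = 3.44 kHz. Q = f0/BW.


Step 1: Q = f0 / bandwidth
Step 2: Q = 161.4 / 3.44
Q = 46.9


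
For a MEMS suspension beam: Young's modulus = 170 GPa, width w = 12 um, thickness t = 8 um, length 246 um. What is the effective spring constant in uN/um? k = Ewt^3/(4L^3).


Step 1: Convert E to consistent units (1 GPa = 1000 uN/um^2).
E = 170 GPa = 170000 uN/um^2
Step 2: Compute t^3 = 8^3 = 512
Step 3: Compute L^3 = 246^3 = 14886936
Step 4: k = 170000 * 12 * 512 / (4 * 14886936)
k = 17.5402 uN/um


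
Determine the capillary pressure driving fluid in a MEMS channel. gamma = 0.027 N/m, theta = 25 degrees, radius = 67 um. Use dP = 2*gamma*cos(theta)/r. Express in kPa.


Step 1: cos(25 deg) = 0.9063
Step 2: Convert r to m: r = 67e-6 m
Step 3: dP = 2 * 0.027 * 0.9063 / 67e-6 = 730.5 Pa
Step 4: Convert Pa to kPa (divide by 1000).
dP = 0.73 kPa


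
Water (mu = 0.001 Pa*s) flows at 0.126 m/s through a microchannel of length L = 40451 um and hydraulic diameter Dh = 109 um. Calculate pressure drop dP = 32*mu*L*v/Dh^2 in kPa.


Step 1: Convert to SI: L = 40451e-6 m, Dh = 109e-6 m
Step 2: dP = 32 * 0.001 * 40451e-6 * 0.126 / (109e-6)^2
Step 3: dP = 13727.67 Pa
Step 4: Convert to kPa: dP = 13.73 kPa


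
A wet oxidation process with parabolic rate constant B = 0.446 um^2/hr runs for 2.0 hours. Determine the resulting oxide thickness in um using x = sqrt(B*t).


Step 1: Compute B*t = 0.446 * 2.0 = 0.892
Step 2: x = sqrt(0.892)
x = 0.944 um


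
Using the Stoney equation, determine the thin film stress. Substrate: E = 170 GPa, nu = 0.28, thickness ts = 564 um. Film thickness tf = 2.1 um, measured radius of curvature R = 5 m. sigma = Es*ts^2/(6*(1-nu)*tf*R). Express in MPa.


Step 1: Compute numerator: Es * ts^2 = 170 * 564^2 = 54076320 (GPa*um^2)
Step 2: Compute denominator (R in um): 6*(1-nu)*tf*R = 6*0.72*2.1*5e6 = 45360000.0 (um^2)
Step 3: sigma (GPa) = 54076320 / 45360000.0 = 1.192159e+00 GPa
Step 4: Convert to MPa (x1000): sigma = 1192.2 MPa


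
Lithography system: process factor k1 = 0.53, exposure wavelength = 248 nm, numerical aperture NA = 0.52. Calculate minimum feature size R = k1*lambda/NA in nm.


Step 1: Identify values: k1 = 0.53, lambda = 248 nm, NA = 0.52
Step 2: R = k1 * lambda / NA
R = 0.53 * 248 / 0.52
R = 252.8 nm


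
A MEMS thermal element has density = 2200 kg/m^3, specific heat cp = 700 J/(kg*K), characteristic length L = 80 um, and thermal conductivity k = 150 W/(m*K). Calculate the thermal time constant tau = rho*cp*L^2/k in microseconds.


Step 1: Convert L to m: L = 80e-6 m
Step 2: L^2 = (80e-6)^2 = 6.4e-09 m^2
Step 3: tau = 2200 * 700 * 6.4e-09 / 150 = 6.570667e-05 s
Step 4: Convert to microseconds (multiply by 1e6).
tau = 65.707 us


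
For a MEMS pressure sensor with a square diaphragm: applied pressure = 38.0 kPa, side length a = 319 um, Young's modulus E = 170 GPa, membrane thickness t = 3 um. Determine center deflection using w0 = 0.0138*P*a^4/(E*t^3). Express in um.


Step 1: Convert pressure to compatible units (E is in GPa, so P in GPa).
P = 38.0 kPa = 38.0e-6 GPa
Step 2: Compute numerator: 0.0138 * P * a^4.
a^4 = 319^4 = 10355301121
numerator = 0.0138 * 38.0e-6 * 10355301121 = 5.43032e+03
Step 3: Compute denominator: E * t^3 = 170 * 3^3 = 4590
Step 4: w0 = numerator / denominator = 5.43032e+03 / 4590 = 1.1831 um


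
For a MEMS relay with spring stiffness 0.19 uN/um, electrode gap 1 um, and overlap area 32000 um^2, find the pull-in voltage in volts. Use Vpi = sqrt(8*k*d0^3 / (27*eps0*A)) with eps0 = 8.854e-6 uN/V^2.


Step 1: Compute numerator: 8 * k * d0^3 = 8 * 0.19 * 1^3 = 1.52
Step 2: Compute denominator: 27 * eps0 * A = 27 * 8.854e-6 * 32000 = 7.649856
Step 3: Vpi = sqrt(1.52 / 7.649856)
Vpi = 0.45 V


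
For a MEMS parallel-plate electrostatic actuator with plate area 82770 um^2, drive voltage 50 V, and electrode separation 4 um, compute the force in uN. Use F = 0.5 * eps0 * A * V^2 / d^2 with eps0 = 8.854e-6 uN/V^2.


Step 1: Identify parameters.
eps0 = 8.854e-6 uN/V^2, A = 82770 um^2, V = 50 V, d = 4 um
Step 2: Compute V^2 = 50^2 = 2500
Step 3: Compute d^2 = 4^2 = 16
Step 4: F = 0.5 * 8.854e-6 * 82770 * 2500 / 16
F = 57.254 uN


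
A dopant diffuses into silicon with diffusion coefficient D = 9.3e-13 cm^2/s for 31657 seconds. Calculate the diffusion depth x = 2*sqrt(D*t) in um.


Step 1: Compute D*t = 9.3e-13 * 31657 = 2.944101e-08 cm^2
Step 2: sqrt(D*t) = 1.71584e-04 cm
Step 3: x = 2 * 1.71584e-04 cm = 3.43168e-04 cm
Step 4: Convert to um (1 cm = 1e4 um): x = 3.432 um


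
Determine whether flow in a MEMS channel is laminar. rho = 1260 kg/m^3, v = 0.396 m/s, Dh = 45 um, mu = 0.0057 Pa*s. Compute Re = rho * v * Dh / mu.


Step 1: Convert Dh to meters: Dh = 45e-6 m
Step 2: Re = rho * v * Dh / mu
Re = 1260 * 0.396 * 45e-6 / 0.0057
Re = 3.939
Since Re = 3.939 is below ~2300, the flow is laminar.


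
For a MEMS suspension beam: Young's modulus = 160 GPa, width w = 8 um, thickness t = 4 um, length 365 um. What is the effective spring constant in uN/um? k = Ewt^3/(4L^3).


Step 1: Convert E to consistent units (1 GPa = 1000 uN/um^2).
E = 160 GPa = 160000 uN/um^2
Step 2: Compute t^3 = 4^3 = 64
Step 3: Compute L^3 = 365^3 = 48627125
Step 4: k = 160000 * 8 * 64 / (4 * 48627125)
k = 0.4212 uN/um


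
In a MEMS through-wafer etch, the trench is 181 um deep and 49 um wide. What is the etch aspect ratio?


Step 1: AR = depth / width
Step 2: AR = 181 / 49
AR = 3.7


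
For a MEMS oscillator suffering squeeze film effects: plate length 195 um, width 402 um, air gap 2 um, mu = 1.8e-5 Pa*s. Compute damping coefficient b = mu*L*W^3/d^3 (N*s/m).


Step 1: Convert to SI.
L = 195e-6 m, W = 402e-6 m, d = 2e-6 m
Step 2: W^3 = (402e-6)^3 = 6.50e-11 m^3
Step 3: d^3 = (2e-6)^3 = 8.00e-18 m^3
Step 4: b = 1.8e-5 * 195e-6 * 6.50e-11 / 8.00e-18
b = 2.85e-02 N*s/m


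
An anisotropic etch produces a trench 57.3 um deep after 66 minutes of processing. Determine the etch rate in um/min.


Step 1: Etch rate = depth / time
Step 2: rate = 57.3 / 66
rate = 0.868 um/min


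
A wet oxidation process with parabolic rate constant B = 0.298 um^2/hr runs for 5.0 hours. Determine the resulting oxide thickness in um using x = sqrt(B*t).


Step 1: Compute B*t = 0.298 * 5.0 = 1.49
Step 2: x = sqrt(1.49)
x = 1.221 um


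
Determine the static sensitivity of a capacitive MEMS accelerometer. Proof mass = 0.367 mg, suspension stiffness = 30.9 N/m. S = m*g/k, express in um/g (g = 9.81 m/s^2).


Step 1: Convert mass: m = 0.367 mg = 3.67e-07 kg
Step 2: S = m * g / k = 3.67e-07 * 9.81 / 30.9
Step 3: S = 1.17e-07 m/g
Step 4: Convert to um/g: S = 0.117 um/g


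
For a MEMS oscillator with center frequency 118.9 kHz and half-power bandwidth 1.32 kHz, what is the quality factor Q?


Step 1: Q = f0 / bandwidth
Step 2: Q = 118.9 / 1.32
Q = 90.1


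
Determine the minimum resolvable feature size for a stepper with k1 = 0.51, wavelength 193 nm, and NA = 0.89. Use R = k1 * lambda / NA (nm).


Step 1: Identify values: k1 = 0.51, lambda = 193 nm, NA = 0.89
Step 2: R = k1 * lambda / NA
R = 0.51 * 193 / 0.89
R = 110.6 nm


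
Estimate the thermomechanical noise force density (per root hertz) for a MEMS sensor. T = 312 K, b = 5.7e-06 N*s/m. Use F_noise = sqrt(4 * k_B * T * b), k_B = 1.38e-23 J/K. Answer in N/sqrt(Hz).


Step 1: Compute 4 * k_B * T * b
= 4 * 1.38e-23 * 312 * 5.7e-06
= 9.8168e-26 N^2/Hz
Step 2: F_noise = sqrt(9.8168e-26)
F_noise = 3.13e-13 N/sqrt(Hz)


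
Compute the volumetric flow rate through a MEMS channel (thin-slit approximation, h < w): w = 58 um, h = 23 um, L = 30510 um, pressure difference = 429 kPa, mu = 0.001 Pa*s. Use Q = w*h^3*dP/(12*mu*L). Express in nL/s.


Step 1: Convert all dimensions to SI (meters).
w = 58e-6 m, h = 23e-6 m, L = 30510e-6 m, dP = 429e3 Pa
Step 2: Q = w * h^3 * dP / (12 * mu * L)
Q = 58e-6 * (23e-6)^3 * 429e3 / (12 * 0.001 * 30510e-6) = 8.2688543e-10 m^3/s
Step 3: Convert Q from m^3/s to nL/s (1 m^3 = 1e12 nL, so multiply by 1e12).
Q = 826.885 nL/s


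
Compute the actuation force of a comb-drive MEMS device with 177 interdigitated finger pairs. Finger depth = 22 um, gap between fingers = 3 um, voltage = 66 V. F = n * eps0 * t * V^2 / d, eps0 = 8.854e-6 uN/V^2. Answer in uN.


Step 1: Parameters: n=177, eps0=8.854e-6 uN/V^2, t=22 um, V=66 V, d=3 um
Step 2: V^2 = 4356
Step 3: F = 177 * 8.854e-6 * 22 * 4356 / 3
F = 50.061 uN


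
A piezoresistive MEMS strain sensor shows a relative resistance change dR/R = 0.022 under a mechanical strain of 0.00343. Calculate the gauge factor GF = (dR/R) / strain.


Step 1: Identify values.
dR/R = 0.022, strain = 0.00343
Step 2: GF = (dR/R) / strain = 0.022 / 0.00343
GF = 6.4


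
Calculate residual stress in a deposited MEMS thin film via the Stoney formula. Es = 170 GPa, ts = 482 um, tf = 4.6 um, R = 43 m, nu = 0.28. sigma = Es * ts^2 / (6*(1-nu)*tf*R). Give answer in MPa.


Step 1: Compute numerator: Es * ts^2 = 170 * 482^2 = 39495080 (GPa*um^2)
Step 2: Compute denominator (R in um): 6*(1-nu)*tf*R = 6*0.72*4.6*43e6 = 854496000.0 (um^2)
Step 3: sigma (GPa) = 39495080 / 854496000.0 = 4.622e-02 GPa
Step 4: Convert to MPa (x1000): sigma = 46.2 MPa


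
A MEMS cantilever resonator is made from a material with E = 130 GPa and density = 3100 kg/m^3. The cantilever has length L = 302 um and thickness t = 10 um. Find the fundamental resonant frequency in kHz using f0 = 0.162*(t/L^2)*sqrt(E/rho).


Step 1: Convert units to SI.
t_SI = 10e-6 m, L_SI = 302e-6 m
Step 2: Calculate sqrt(E/rho).
sqrt(130e9 / 3100) = 6475.76 m/s
Step 3: Compute f0.
f0 = 0.162 * 10e-6 / (302e-6)^2 * 6475.76 = 115024.9 Hz = 115.02 kHz


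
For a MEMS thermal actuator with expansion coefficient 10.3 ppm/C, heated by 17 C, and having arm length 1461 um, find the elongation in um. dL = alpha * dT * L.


Step 1: Convert CTE: alpha = 10.3 ppm/C = 10.3e-6 /C
Step 2: dL = 10.3e-6 * 17 * 1461
dL = 0.2558 um


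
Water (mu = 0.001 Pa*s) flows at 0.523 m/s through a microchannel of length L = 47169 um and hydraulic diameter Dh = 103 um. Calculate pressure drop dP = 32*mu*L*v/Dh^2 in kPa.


Step 1: Convert to SI: L = 47169e-6 m, Dh = 103e-6 m
Step 2: dP = 32 * 0.001 * 47169e-6 * 0.523 / (103e-6)^2
Step 3: dP = 74410.44 Pa
Step 4: Convert to kPa: dP = 74.41 kPa


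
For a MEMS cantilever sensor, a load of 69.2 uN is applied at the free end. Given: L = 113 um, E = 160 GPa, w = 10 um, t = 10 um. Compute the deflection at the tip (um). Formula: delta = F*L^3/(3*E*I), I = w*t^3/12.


Step 1: Calculate the second moment of area.
I = w * t^3 / 12 = 10 * 10^3 / 12 = 833.3333 um^4
Step 2: Convert E to consistent units (1 GPa = 1000 uN/um^2).
E = 160 GPa = 160000 uN/um^2
Step 3: Calculate tip deflection.
delta = F * L^3 / (3 * E * I)
delta = 69.2 * 113^3 / (3 * 160000 * 833.3333)
delta = 0.2496 um


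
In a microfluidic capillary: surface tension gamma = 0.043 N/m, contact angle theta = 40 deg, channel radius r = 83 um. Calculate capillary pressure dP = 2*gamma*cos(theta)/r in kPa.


Step 1: cos(40 deg) = 0.766
Step 2: Convert r to m: r = 83e-6 m
Step 3: dP = 2 * 0.043 * 0.766 / 83e-6 = 793.7 Pa
Step 4: Convert Pa to kPa (divide by 1000).
dP = 0.79 kPa


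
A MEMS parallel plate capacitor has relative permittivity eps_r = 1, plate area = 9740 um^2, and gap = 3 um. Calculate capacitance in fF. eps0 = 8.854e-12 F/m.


Step 1: Convert area to m^2: A = 9740e-12 m^2
Step 2: Convert gap to m: d = 3e-6 m
Step 3: C = eps0 * eps_r * A / d
C = 8.854e-12 * 1 * 9740e-12 / 3e-6
Step 4: Convert to fF (multiply by 1e15).
C = 28.75 fF


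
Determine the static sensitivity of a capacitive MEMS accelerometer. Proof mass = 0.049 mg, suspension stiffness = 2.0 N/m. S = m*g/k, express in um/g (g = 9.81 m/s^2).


Step 1: Convert mass: m = 0.049 mg = 4.90e-08 kg
Step 2: S = m * g / k = 4.90e-08 * 9.81 / 2.0
Step 3: S = 2.40e-07 m/g
Step 4: Convert to um/g: S = 0.24 um/g


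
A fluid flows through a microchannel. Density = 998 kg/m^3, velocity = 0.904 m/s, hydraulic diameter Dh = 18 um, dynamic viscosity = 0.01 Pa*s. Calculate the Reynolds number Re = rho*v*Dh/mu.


Step 1: Convert Dh to meters: Dh = 18e-6 m
Step 2: Re = rho * v * Dh / mu
Re = 998 * 0.904 * 18e-6 / 0.01
Re = 1.624


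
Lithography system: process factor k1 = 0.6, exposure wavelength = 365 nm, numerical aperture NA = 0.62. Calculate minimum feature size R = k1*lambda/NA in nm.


Step 1: Identify values: k1 = 0.6, lambda = 365 nm, NA = 0.62
Step 2: R = k1 * lambda / NA
R = 0.6 * 365 / 0.62
R = 353.2 nm


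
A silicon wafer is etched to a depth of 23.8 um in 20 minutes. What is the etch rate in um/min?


Step 1: Etch rate = depth / time
Step 2: rate = 23.8 / 20
rate = 1.19 um/min


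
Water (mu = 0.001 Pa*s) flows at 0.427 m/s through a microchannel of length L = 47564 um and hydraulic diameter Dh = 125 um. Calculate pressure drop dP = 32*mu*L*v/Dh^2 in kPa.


Step 1: Convert to SI: L = 47564e-6 m, Dh = 125e-6 m
Step 2: dP = 32 * 0.001 * 47564e-6 * 0.427 / (125e-6)^2
Step 3: dP = 41594.53 Pa
Step 4: Convert to kPa: dP = 41.59 kPa


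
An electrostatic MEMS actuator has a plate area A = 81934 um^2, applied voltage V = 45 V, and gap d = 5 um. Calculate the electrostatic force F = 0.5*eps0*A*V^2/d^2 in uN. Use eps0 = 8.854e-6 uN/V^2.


Step 1: Identify parameters.
eps0 = 8.854e-6 uN/V^2, A = 81934 um^2, V = 45 V, d = 5 um
Step 2: Compute V^2 = 45^2 = 2025
Step 3: Compute d^2 = 5^2 = 25
Step 4: F = 0.5 * 8.854e-6 * 81934 * 2025 / 25
F = 29.38 uN


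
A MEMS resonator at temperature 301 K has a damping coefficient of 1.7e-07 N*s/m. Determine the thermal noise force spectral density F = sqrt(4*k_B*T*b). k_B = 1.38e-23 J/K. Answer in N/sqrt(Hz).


Step 1: Compute 4 * k_B * T * b
= 4 * 1.38e-23 * 301 * 1.7e-07
= 2.8246e-27 N^2/Hz
Step 2: F_noise = sqrt(2.8246e-27)
F_noise = 5.31e-14 N/sqrt(Hz)


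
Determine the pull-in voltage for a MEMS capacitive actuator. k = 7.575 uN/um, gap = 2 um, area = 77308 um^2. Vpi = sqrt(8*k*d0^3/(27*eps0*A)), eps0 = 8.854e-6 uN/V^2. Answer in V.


Step 1: Compute numerator: 8 * k * d0^3 = 8 * 7.575 * 2^3 = 484.8
Step 2: Compute denominator: 27 * eps0 * A = 27 * 8.854e-6 * 77308 = 18.481096
Step 3: Vpi = sqrt(484.8 / 18.481096)
Vpi = 5.12 V


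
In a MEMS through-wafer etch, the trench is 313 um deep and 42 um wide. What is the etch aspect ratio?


Step 1: AR = depth / width
Step 2: AR = 313 / 42
AR = 7.5


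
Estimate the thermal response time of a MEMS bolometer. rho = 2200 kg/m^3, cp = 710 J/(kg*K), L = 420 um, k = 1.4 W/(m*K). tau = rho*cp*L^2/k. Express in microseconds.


Step 1: Convert L to m: L = 420e-6 m
Step 2: L^2 = (420e-6)^2 = 1.764e-07 m^2
Step 3: tau = 2200 * 710 * 1.764e-07 / 1.4 = 1.96812e-01 s
Step 4: Convert to microseconds (multiply by 1e6).
tau = 196812.0 us


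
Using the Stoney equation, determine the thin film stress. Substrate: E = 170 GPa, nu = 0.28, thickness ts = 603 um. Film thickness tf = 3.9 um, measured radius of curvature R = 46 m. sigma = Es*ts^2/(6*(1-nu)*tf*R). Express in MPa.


Step 1: Compute numerator: Es * ts^2 = 170 * 603^2 = 61813530 (GPa*um^2)
Step 2: Compute denominator (R in um): 6*(1-nu)*tf*R = 6*0.72*3.9*46e6 = 775008000.0 (um^2)
Step 3: sigma (GPa) = 61813530 / 775008000.0 = 7.9759e-02 GPa
Step 4: Convert to MPa (x1000): sigma = 79.8 MPa


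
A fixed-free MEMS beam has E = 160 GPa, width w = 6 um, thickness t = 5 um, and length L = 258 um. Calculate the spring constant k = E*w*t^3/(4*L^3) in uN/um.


Step 1: Convert E to consistent units (1 GPa = 1000 uN/um^2).
E = 160 GPa = 160000 uN/um^2
Step 2: Compute t^3 = 5^3 = 125
Step 3: Compute L^3 = 258^3 = 17173512
Step 4: k = 160000 * 6 * 125 / (4 * 17173512)
k = 1.7469 uN/um


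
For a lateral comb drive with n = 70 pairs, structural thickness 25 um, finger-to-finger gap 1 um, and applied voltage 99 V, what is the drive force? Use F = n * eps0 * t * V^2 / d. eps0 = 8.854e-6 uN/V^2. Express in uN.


Step 1: Parameters: n=70, eps0=8.854e-6 uN/V^2, t=25 um, V=99 V, d=1 um
Step 2: V^2 = 9801
Step 3: F = 70 * 8.854e-6 * 25 * 9801 / 1
F = 151.862 uN


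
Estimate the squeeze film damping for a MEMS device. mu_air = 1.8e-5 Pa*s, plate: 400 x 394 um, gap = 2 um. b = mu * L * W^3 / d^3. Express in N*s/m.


Step 1: Convert to SI.
L = 400e-6 m, W = 394e-6 m, d = 2e-6 m
Step 2: W^3 = (394e-6)^3 = 6.12e-11 m^3
Step 3: d^3 = (2e-6)^3 = 8.00e-18 m^3
Step 4: b = 1.8e-5 * 400e-6 * 6.12e-11 / 8.00e-18
b = 5.50e-02 N*s/m


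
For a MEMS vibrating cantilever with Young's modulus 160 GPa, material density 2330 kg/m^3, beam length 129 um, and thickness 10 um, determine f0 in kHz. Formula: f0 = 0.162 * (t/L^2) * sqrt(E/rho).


Step 1: Convert units to SI.
t_SI = 10e-6 m, L_SI = 129e-6 m
Step 2: Calculate sqrt(E/rho).
sqrt(160e9 / 2330) = 8286.71 m/s
Step 3: Compute f0.
f0 = 0.162 * 10e-6 / (129e-6)^2 * 8286.71 = 806710.5 Hz = 806.71 kHz


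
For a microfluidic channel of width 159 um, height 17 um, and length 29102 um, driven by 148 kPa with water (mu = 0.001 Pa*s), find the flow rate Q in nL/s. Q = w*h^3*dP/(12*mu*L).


Step 1: Convert all dimensions to SI (meters).
w = 159e-6 m, h = 17e-6 m, L = 29102e-6 m, dP = 148e3 Pa
Step 2: Q = w * h^3 * dP / (12 * mu * L)
Q = 159e-6 * (17e-6)^3 * 148e3 / (12 * 0.001 * 29102e-6) = 3.3105604e-10 m^3/s
Step 3: Convert Q from m^3/s to nL/s (1 m^3 = 1e12 nL, so multiply by 1e12).
Q = 331.056 nL/s


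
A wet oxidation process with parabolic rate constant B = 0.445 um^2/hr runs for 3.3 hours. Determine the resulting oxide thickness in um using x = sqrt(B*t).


Step 1: Compute B*t = 0.445 * 3.3 = 1.4685
Step 2: x = sqrt(1.4685)
x = 1.212 um


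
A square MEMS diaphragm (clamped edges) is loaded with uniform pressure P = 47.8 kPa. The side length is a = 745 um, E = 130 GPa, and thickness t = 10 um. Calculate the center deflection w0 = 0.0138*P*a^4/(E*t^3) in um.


Step 1: Convert pressure to compatible units (E is in GPa, so P in GPa).
P = 47.8 kPa = 47.8e-6 GPa
Step 2: Compute numerator: 0.0138 * P * a^4.
a^4 = 745^4 = 308052750625
numerator = 0.0138 * 47.8e-6 * 308052750625 = 2.032039e+05
Step 3: Compute denominator: E * t^3 = 130 * 10^3 = 130000
Step 4: w0 = numerator / denominator = 2.032039e+05 / 130000 = 1.5631 um


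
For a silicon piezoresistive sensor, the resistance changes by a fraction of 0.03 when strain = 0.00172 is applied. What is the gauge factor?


Step 1: Identify values.
dR/R = 0.03, strain = 0.00172
Step 2: GF = (dR/R) / strain = 0.03 / 0.00172
GF = 17.4


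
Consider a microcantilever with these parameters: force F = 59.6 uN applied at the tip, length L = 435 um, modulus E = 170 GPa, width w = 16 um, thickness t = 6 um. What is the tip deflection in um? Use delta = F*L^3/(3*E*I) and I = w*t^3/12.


Step 1: Calculate the second moment of area.
I = w * t^3 / 12 = 16 * 6^3 / 12 = 288.0 um^4
Step 2: Convert E to consistent units (1 GPa = 1000 uN/um^2).
E = 170 GPa = 170000 uN/um^2
Step 3: Calculate tip deflection.
delta = F * L^3 / (3 * E * I)
delta = 59.6 * 435^3 / (3 * 170000 * 288.0)
delta = 33.4004 um


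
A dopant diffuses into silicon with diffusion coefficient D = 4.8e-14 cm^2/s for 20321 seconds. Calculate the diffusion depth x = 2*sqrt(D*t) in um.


Step 1: Compute D*t = 4.8e-14 * 20321 = 9.75408e-10 cm^2
Step 2: sqrt(D*t) = 3.1232e-05 cm
Step 3: x = 2 * 3.1232e-05 cm = 6.2464e-05 cm
Step 4: Convert to um (1 cm = 1e4 um): x = 0.625 um


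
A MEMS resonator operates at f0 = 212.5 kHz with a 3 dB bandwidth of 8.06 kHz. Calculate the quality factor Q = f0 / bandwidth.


Step 1: Q = f0 / bandwidth
Step 2: Q = 212.5 / 8.06
Q = 26.4


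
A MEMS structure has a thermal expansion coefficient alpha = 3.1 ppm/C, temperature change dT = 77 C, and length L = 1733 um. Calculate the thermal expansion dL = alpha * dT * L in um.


Step 1: Convert CTE: alpha = 3.1 ppm/C = 3.1e-6 /C
Step 2: dL = 3.1e-6 * 77 * 1733
dL = 0.4137 um


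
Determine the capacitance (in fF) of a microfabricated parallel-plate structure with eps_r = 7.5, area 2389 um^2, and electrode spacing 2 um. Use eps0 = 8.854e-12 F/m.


Step 1: Convert area to m^2: A = 2389e-12 m^2
Step 2: Convert gap to m: d = 2e-6 m
Step 3: C = eps0 * eps_r * A / d
C = 8.854e-12 * 7.5 * 2389e-12 / 2e-6
Step 4: Convert to fF (multiply by 1e15).
C = 79.32 fF


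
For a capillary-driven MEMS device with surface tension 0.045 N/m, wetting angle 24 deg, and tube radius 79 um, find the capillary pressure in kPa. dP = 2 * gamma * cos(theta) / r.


Step 1: cos(24 deg) = 0.9135
Step 2: Convert r to m: r = 79e-6 m
Step 3: dP = 2 * 0.045 * 0.9135 / 79e-6 = 1040.7 Pa
Step 4: Convert Pa to kPa (divide by 1000).
dP = 1.04 kPa


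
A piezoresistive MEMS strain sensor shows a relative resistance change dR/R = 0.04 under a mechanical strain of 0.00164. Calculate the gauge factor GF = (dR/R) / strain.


Step 1: Identify values.
dR/R = 0.04, strain = 0.00164
Step 2: GF = (dR/R) / strain = 0.04 / 0.00164
GF = 24.4


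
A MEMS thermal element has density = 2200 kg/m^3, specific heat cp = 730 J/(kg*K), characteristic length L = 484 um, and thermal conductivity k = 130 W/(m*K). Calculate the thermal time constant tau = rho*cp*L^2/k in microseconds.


Step 1: Convert L to m: L = 484e-6 m
Step 2: L^2 = (484e-6)^2 = 2.34256e-07 m^2
Step 3: tau = 2200 * 730 * 2.34256e-07 / 130 = 2.89396258e-03 s
Step 4: Convert to microseconds (multiply by 1e6).
tau = 2893.963 us


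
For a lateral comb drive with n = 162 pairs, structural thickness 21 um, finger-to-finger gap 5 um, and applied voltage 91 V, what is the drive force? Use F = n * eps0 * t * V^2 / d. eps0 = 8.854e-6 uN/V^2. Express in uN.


Step 1: Parameters: n=162, eps0=8.854e-6 uN/V^2, t=21 um, V=91 V, d=5 um
Step 2: V^2 = 8281
Step 3: F = 162 * 8.854e-6 * 21 * 8281 / 5
F = 49.887 uN


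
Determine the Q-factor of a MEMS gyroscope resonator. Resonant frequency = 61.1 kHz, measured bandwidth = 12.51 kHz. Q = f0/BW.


Step 1: Q = f0 / bandwidth
Step 2: Q = 61.1 / 12.51
Q = 4.9


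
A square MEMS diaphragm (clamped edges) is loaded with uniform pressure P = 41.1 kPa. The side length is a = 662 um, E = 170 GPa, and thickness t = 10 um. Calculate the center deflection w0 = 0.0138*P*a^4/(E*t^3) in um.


Step 1: Convert pressure to compatible units (E is in GPa, so P in GPa).
P = 41.1 kPa = 41.1e-6 GPa
Step 2: Compute numerator: 0.0138 * P * a^4.
a^4 = 662^4 = 192057803536
numerator = 0.0138 * 41.1e-6 * 192057803536 = 1.08931e+05
Step 3: Compute denominator: E * t^3 = 170 * 10^3 = 170000
Step 4: w0 = numerator / denominator = 1.08931e+05 / 170000 = 0.6408 um


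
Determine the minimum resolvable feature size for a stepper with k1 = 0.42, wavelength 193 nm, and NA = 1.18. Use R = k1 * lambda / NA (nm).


Step 1: Identify values: k1 = 0.42, lambda = 193 nm, NA = 1.18
Step 2: R = k1 * lambda / NA
R = 0.42 * 193 / 1.18
R = 68.7 nm


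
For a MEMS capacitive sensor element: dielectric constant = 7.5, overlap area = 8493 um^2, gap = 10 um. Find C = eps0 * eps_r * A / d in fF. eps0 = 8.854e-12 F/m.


Step 1: Convert area to m^2: A = 8493e-12 m^2
Step 2: Convert gap to m: d = 10e-6 m
Step 3: C = eps0 * eps_r * A / d
C = 8.854e-12 * 7.5 * 8493e-12 / 10e-6
Step 4: Convert to fF (multiply by 1e15).
C = 56.4 fF


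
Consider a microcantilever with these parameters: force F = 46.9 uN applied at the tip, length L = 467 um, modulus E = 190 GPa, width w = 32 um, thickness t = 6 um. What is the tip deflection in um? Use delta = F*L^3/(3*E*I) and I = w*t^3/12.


Step 1: Calculate the second moment of area.
I = w * t^3 / 12 = 32 * 6^3 / 12 = 576.0 um^4
Step 2: Convert E to consistent units (1 GPa = 1000 uN/um^2).
E = 190 GPa = 190000 uN/um^2
Step 3: Calculate tip deflection.
delta = F * L^3 / (3 * E * I)
delta = 46.9 * 467^3 / (3 * 190000 * 576.0)
delta = 14.5488 um


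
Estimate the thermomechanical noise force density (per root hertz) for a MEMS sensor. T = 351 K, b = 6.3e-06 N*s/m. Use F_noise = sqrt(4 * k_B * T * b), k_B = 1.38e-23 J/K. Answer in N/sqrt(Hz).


Step 1: Compute 4 * k_B * T * b
= 4 * 1.38e-23 * 351 * 6.3e-06
= 1.2206e-25 N^2/Hz
Step 2: F_noise = sqrt(1.2206e-25)
F_noise = 3.49e-13 N/sqrt(Hz)


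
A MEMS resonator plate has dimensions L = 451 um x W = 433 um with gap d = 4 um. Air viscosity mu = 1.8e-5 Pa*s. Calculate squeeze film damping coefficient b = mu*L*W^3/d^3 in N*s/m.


Step 1: Convert to SI.
L = 451e-6 m, W = 433e-6 m, d = 4e-6 m
Step 2: W^3 = (433e-6)^3 = 8.12e-11 m^3
Step 3: d^3 = (4e-6)^3 = 6.40e-17 m^3
Step 4: b = 1.8e-5 * 451e-6 * 8.12e-11 / 6.40e-17
b = 1.03e-02 N*s/m


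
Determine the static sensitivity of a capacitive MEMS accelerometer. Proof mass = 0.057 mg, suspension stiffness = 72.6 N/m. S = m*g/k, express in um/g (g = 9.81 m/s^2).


Step 1: Convert mass: m = 0.057 mg = 5.70e-08 kg
Step 2: S = m * g / k = 5.70e-08 * 9.81 / 72.6
Step 3: S = 7.70e-09 m/g
Step 4: Convert to um/g: S = 0.008 um/g


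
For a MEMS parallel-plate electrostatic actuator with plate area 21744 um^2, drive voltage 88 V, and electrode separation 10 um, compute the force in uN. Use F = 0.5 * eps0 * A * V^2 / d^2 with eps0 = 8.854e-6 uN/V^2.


Step 1: Identify parameters.
eps0 = 8.854e-6 uN/V^2, A = 21744 um^2, V = 88 V, d = 10 um
Step 2: Compute V^2 = 88^2 = 7744
Step 3: Compute d^2 = 10^2 = 100
Step 4: F = 0.5 * 8.854e-6 * 21744 * 7744 / 100
F = 7.454 uN


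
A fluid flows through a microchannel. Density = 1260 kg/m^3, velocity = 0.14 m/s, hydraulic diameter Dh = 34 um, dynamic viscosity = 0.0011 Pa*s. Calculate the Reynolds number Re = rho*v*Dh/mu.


Step 1: Convert Dh to meters: Dh = 34e-6 m
Step 2: Re = rho * v * Dh / mu
Re = 1260 * 0.14 * 34e-6 / 0.0011
Re = 5.452


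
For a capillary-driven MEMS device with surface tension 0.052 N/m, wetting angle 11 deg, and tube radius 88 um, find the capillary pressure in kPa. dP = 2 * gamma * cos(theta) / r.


Step 1: cos(11 deg) = 0.9816
Step 2: Convert r to m: r = 88e-6 m
Step 3: dP = 2 * 0.052 * 0.9816 / 88e-6 = 1160.1 Pa
Step 4: Convert Pa to kPa (divide by 1000).
dP = 1.16 kPa


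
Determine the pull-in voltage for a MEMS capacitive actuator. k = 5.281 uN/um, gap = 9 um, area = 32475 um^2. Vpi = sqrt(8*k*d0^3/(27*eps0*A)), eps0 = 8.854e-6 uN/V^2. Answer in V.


Step 1: Compute numerator: 8 * k * d0^3 = 8 * 5.281 * 9^3 = 30798.792
Step 2: Compute denominator: 27 * eps0 * A = 27 * 8.854e-6 * 32475 = 7.763409
Step 3: Vpi = sqrt(30798.792 / 7.763409)
Vpi = 62.99 V


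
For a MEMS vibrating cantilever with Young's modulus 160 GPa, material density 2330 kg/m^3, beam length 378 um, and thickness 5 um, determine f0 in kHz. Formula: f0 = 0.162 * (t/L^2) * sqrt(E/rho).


Step 1: Convert units to SI.
t_SI = 5e-6 m, L_SI = 378e-6 m
Step 2: Calculate sqrt(E/rho).
sqrt(160e9 / 2330) = 8286.71 m/s
Step 3: Compute f0.
f0 = 0.162 * 5e-6 / (378e-6)^2 * 8286.71 = 46976.8 Hz = 46.98 kHz


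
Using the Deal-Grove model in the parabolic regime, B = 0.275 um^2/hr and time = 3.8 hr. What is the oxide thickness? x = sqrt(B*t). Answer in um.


Step 1: Compute B*t = 0.275 * 3.8 = 1.045
Step 2: x = sqrt(1.045)
x = 1.022 um


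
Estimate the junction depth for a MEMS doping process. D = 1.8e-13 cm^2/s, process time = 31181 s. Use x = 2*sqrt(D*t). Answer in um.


Step 1: Compute D*t = 1.8e-13 * 31181 = 5.61258e-09 cm^2
Step 2: sqrt(D*t) = 7.49172e-05 cm
Step 3: x = 2 * 7.49172e-05 cm = 1.498344e-04 cm
Step 4: Convert to um (1 cm = 1e4 um): x = 1.498 um


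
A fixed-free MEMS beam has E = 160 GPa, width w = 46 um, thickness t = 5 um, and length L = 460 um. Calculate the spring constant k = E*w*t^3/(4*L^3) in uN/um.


Step 1: Convert E to consistent units (1 GPa = 1000 uN/um^2).
E = 160 GPa = 160000 uN/um^2
Step 2: Compute t^3 = 5^3 = 125
Step 3: Compute L^3 = 460^3 = 97336000
Step 4: k = 160000 * 46 * 125 / (4 * 97336000)
k = 2.3629 uN/um


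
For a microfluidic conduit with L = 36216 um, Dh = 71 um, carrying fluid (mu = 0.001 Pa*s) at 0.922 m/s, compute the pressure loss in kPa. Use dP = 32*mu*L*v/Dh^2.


Step 1: Convert to SI: L = 36216e-6 m, Dh = 71e-6 m
Step 2: dP = 32 * 0.001 * 36216e-6 * 0.922 / (71e-6)^2
Step 3: dP = 211965.26 Pa
Step 4: Convert to kPa: dP = 211.97 kPa


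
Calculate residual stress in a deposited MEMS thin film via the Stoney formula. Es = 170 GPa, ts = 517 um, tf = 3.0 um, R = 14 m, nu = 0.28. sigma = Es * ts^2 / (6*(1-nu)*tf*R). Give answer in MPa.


Step 1: Compute numerator: Es * ts^2 = 170 * 517^2 = 45439130 (GPa*um^2)
Step 2: Compute denominator (R in um): 6*(1-nu)*tf*R = 6*0.72*3.0*14e6 = 181440000.0 (um^2)
Step 3: sigma (GPa) = 45439130 / 181440000.0 = 2.50436e-01 GPa
Step 4: Convert to MPa (x1000): sigma = 250.4 MPa


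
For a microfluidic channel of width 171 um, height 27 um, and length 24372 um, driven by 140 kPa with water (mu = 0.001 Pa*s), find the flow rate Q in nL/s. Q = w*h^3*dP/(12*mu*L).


Step 1: Convert all dimensions to SI (meters).
w = 171e-6 m, h = 27e-6 m, L = 24372e-6 m, dP = 140e3 Pa
Step 2: Q = w * h^3 * dP / (12 * mu * L)
Q = 171e-6 * (27e-6)^3 * 140e3 / (12 * 0.001 * 24372e-6) = 1.61117614e-09 m^3/s
Step 3: Convert Q from m^3/s to nL/s (1 m^3 = 1e12 nL, so multiply by 1e12).
Q = 1611.176 nL/s
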